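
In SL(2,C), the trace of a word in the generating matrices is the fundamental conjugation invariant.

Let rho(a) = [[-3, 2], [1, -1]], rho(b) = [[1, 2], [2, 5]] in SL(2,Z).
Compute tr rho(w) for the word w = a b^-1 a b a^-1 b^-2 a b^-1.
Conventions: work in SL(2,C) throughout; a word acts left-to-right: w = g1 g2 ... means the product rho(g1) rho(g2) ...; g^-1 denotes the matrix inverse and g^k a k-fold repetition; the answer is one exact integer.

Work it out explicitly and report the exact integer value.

rho(a) = [[-3, 2], [1, -1]]
... * rho(b^-1) = [[5, -2], [-2, 1]]  ->  [[-19, 8], [7, -3]]
... * rho(a) = [[-3, 2], [1, -1]]  ->  [[65, -46], [-24, 17]]
... * rho(b) = [[1, 2], [2, 5]]  ->  [[-27, -100], [10, 37]]
... * rho(a^-1) = [[-1, -2], [-1, -3]]  ->  [[127, 354], [-47, -131]]
... * rho(b^-1) = [[5, -2], [-2, 1]]  ->  [[-73, 100], [27, -37]]
... * rho(b^-1) = [[5, -2], [-2, 1]]  ->  [[-565, 246], [209, -91]]
... * rho(a) = [[-3, 2], [1, -1]]  ->  [[1941, -1376], [-718, 509]]
... * rho(b^-1) = [[5, -2], [-2, 1]]  ->  [[12457, -5258], [-4608, 1945]]
tr = 12457 + 1945 = 14402

14402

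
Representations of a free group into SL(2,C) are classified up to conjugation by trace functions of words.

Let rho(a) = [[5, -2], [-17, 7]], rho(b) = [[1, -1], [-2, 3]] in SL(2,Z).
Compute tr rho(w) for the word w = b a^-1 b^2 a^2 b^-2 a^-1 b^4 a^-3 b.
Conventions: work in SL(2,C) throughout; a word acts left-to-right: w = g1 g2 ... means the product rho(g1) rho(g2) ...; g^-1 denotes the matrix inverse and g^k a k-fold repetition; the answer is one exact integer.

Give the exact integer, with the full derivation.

3360547992

rho(b) = [[1, -1], [-2, 3]]
... * rho(a^-1) = [[7, 2], [17, 5]]  ->  [[-10, -3], [37, 11]]
... * rho(b) = [[1, -1], [-2, 3]]  ->  [[-4, 1], [15, -4]]
... * rho(b) = [[1, -1], [-2, 3]]  ->  [[-6, 7], [23, -27]]
... * rho(a) = [[5, -2], [-17, 7]]  ->  [[-149, 61], [574, -235]]
... * rho(a) = [[5, -2], [-17, 7]]  ->  [[-1782, 725], [6865, -2793]]
... * rho(b^-1) = [[3, 1], [2, 1]]  ->  [[-3896, -1057], [15009, 4072]]
... * rho(b^-1) = [[3, 1], [2, 1]]  ->  [[-13802, -4953], [53171, 19081]]
... * rho(a^-1) = [[7, 2], [17, 5]]  ->  [[-180815, -52369], [696574, 201747]]
... * rho(b) = [[1, -1], [-2, 3]]  ->  [[-76077, 23708], [293080, -91333]]
... * rho(b) = [[1, -1], [-2, 3]]  ->  [[-123493, 147201], [475746, -567079]]
... * rho(b) = [[1, -1], [-2, 3]]  ->  [[-417895, 565096], [1609904, -2176983]]
... * rho(b) = [[1, -1], [-2, 3]]  ->  [[-1548087, 2113183], [5963870, -8140853]]
... * rho(a^-1) = [[7, 2], [17, 5]]  ->  [[25087502, 7469741], [-96647411, -28776525]]
... * rho(a^-1) = [[7, 2], [17, 5]]  ->  [[302598111, 87523709], [-1165732802, -337177447]]
... * rho(a^-1) = [[7, 2], [17, 5]]  ->  [[3606089830, 1042814767], [-13892146213, -4017352839]]
... * rho(b) = [[1, -1], [-2, 3]]  ->  [[1520460296, -477645529], [-5857440535, 1840087696]]
tr = 1520460296 + 1840087696 = 3360547992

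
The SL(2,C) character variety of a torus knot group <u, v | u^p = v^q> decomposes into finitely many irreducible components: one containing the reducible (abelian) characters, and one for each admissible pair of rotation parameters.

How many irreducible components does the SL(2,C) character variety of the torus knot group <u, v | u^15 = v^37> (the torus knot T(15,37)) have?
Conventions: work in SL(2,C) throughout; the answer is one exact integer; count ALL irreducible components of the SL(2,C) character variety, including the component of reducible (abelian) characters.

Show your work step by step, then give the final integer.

253

Gamma = < u, v | u^15 = v^37 > (torus knot T(15,37)); the central element u^15 = v^37 acts as +I or -I in any irreducible SL(2,C) representation.
On an irreducible component, tr(u) is locked at 2*cos(pi*alpha/15) for some alpha in 1..14, and tr(v) at 2*cos(pi*beta/37) for some beta in 1..36.
The two central values (-1)^alpha I and (-1)^beta I must be the same matrix, so alpha and beta share a parity.
Enumerate parity-matched pairs: 7*18 odd-odd plus 7*18 even-even gives 252.
That is 252 components of irreducible characters, and with the reducible (abelian) component the total is 253.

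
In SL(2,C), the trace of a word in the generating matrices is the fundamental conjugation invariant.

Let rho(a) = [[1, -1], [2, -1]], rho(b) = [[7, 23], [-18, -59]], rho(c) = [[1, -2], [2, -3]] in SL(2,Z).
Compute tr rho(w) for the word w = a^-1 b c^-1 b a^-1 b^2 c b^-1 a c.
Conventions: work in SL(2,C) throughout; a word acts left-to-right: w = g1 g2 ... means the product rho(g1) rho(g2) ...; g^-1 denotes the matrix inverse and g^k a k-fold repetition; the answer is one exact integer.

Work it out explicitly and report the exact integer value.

rho(a^-1) = [[-1, 1], [-2, 1]]
... * rho(b) = [[7, 23], [-18, -59]]  ->  [[-25, -82], [-32, -105]]
... * rho(c^-1) = [[-3, 2], [-2, 1]]  ->  [[239, -132], [306, -169]]
... * rho(b) = [[7, 23], [-18, -59]]  ->  [[4049, 13285], [5184, 17009]]
... * rho(a^-1) = [[-1, 1], [-2, 1]]  ->  [[-30619, 17334], [-39202, 22193]]
... * rho(b) = [[7, 23], [-18, -59]]  ->  [[-526345, -1726943], [-673888, -2211033]]
... * rho(b) = [[7, 23], [-18, -59]]  ->  [[27400559, 89783702], [35081378, 114951523]]
... * rho(c) = [[1, -2], [2, -3]]  ->  [[206967963, -324152224], [264984424, -415017325]]
... * rho(b^-1) = [[-59, -23], [18, 7]]  ->  [[-18045849849, -7029328717], [-23104392866, -8999763027]]
... * rho(a) = [[1, -1], [2, -1]]  ->  [[-32104507283, 25075178566], [-41103918920, 32104155893]]
... * rho(c) = [[1, -2], [2, -3]]  ->  [[18045849849, -11016521132], [23104392866, -14104629839]]
tr = 18045849849 + -14104629839 = 3941220010

3941220010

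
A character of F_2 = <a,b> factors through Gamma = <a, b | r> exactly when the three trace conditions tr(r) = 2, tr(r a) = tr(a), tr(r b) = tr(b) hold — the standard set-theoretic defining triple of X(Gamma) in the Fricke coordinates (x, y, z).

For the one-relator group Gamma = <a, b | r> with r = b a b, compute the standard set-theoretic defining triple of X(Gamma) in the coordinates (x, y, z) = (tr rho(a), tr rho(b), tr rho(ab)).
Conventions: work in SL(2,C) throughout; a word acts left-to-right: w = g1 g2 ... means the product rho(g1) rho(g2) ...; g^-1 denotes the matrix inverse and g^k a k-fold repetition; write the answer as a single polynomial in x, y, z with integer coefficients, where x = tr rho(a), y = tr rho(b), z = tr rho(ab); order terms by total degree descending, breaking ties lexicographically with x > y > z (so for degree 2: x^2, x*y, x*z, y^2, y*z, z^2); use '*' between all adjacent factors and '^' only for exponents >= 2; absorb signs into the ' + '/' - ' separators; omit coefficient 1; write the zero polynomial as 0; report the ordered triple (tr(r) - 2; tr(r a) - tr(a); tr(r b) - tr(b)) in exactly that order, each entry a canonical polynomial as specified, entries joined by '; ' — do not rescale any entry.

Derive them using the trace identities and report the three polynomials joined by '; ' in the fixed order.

tr(b a b) = tr(b) * tr(a b) - tr(a) = y*z - x
tr(b a b a) = tr(a b) * tr(a b) - tr(1)   [split at a repeated a] = z^2 - 2
tr(b a b^2) = tr(b) * tr(b a b) - tr(b a) = y^2*z - x*y - z
assemble the triple (tr(r) - 2; tr(r a) - x; tr(r b) - y)

y*z - x - 2; z^2 - x - 2; y^2*z - x*y - y - z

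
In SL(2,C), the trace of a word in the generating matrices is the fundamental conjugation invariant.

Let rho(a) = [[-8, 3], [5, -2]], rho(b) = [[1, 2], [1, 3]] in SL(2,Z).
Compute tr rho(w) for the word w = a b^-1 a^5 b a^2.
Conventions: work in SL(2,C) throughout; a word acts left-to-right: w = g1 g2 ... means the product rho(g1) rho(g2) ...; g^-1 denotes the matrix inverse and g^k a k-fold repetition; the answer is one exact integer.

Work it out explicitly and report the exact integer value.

22089275

rho(a) = [[-8, 3], [5, -2]]
... * rho(b^-1) = [[3, -2], [-1, 1]]  ->  [[-27, 19], [17, -12]]
... * rho(a) = [[-8, 3], [5, -2]]  ->  [[311, -119], [-196, 75]]
... * rho(a) = [[-8, 3], [5, -2]]  ->  [[-3083, 1171], [1943, -738]]
... * rho(a) = [[-8, 3], [5, -2]]  ->  [[30519, -11591], [-19234, 7305]]
... * rho(a) = [[-8, 3], [5, -2]]  ->  [[-302107, 114739], [190397, -72312]]
... * rho(a) = [[-8, 3], [5, -2]]  ->  [[2990551, -1135799], [-1884736, 715815]]
... * rho(b) = [[1, 2], [1, 3]]  ->  [[1854752, 2573705], [-1168921, -1622027]]
... * rho(a) = [[-8, 3], [5, -2]]  ->  [[-1969491, 416846], [1241233, -262709]]
... * rho(a) = [[-8, 3], [5, -2]]  ->  [[17840158, -6742165], [-11243409, 4249117]]
tr = 17840158 + 4249117 = 22089275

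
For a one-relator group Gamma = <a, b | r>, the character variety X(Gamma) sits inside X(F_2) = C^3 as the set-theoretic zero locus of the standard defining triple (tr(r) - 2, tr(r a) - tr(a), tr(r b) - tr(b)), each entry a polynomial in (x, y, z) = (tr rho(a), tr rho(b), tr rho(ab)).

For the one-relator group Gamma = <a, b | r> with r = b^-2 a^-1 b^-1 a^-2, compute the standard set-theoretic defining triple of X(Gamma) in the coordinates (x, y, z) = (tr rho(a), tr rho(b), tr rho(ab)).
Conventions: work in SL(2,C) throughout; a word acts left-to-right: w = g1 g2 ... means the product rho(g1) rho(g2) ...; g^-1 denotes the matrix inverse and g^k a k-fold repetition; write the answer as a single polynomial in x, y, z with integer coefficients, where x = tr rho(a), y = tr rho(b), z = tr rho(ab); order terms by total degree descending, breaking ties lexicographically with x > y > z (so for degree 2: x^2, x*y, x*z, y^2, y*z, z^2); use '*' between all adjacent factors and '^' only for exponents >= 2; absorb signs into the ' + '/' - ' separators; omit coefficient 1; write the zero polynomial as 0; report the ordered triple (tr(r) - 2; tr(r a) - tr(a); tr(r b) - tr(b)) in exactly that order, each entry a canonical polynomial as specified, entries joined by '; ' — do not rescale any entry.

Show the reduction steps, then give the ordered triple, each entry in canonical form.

reduce: tr(b^-1) = tr(b) = y
tr(b^-2) = tr(b^-1)*tr(b) - tr(1) = y^2 - 2
tr(b^-1 a) = tr(a)*tr(b) - tr(a b) = x*y - z
reduce: tr(b^-2 a) = tr(b^-1 a)*tr(b) - tr(b^-1 a b) = x*y^2 - y*z - x
so tr(b^-1 a^-1 b^-1) = tr(b^-2)*tr(a) - tr(b^-2 a) = y*z - x
tr(b a b a) = tr(a b)*tr(a b) - tr(1) = z^2 - 2
reduce: tr(a b a^-1 b) = tr(b a b)*tr(a) - tr(b a b a) = x*y*z - x^2 - z^2 + 2
reduce: tr(a^-1 b^-1 a b) = tr(a b a^-1)*tr(b) - tr(a b a^-1 b) = -x*y*z + x^2 + y^2 + z^2 - 2
so tr(b^-1 a^-1 b^-1 a) = tr(a^-1 b^-1 a)*tr(b) - tr(a^-1 b^-1 a b) = x*y*z - x^2 - z^2 + 2
reduce: tr(b^-1 a^-1 b^-1 a^-1) = tr(b^-1 a^-1 b^-1)*tr(a) - tr(b^-1 a^-1 b^-1 a) = z^2 - 2
so tr(a^-1 b^-1 a^-1) = tr(a^-1 b^-1)*tr(a) - tr(a^-1 b^-1 a) = x*z - y
reduce: tr(b^-2 a^-1 b^-1 a^-1) = tr(b^-1 a^-1 b^-1 a^-1)*tr(b) - tr(b^-1 a^-1 b^-1 a^-1 b) = y*z^2 - x*z - y
so tr(b^-3) = tr(b^-2)*tr(b) - tr(b^-1) = y^3 - 3*y
tr(b^-3 a) = tr(b^-1 a b^-1)*tr(b) - tr(b^-1 a) = x*y^3 - y^2*z - 2*x*y + z
tr(b^-2 a^-1 b^-1) = tr(b^-3)*tr(a) - tr(b^-3 a) = y^2*z - x*y - z
so tr(b^-2 a^-1 b^-1 a^-2) = tr(b^-2 a^-1 b^-1 a^-1)*tr(a) - tr(b^-2 a^-1 b^-1) = x*y*z^2 - x^2*z - y^2*z + z
so tr(b^-1 a^-2 b^-1) = tr(a^-1 b^-2)*tr(a) - tr(a^-1 b^-2 a) = x*y*z - x^2 - y^2 + 2
tr(b^-1 a^-2 b^-1 a) = tr(a^-1 b^-1 a b^-1)*tr(a) - tr(a^-1 b^-1 a b^-1 a) = x^2*y*z - x^3 - x*y^2 - x*z^2 + y*z + 3*x
tr(b^-1 a^-1 b^-1 a^-2) = tr(b^-1 a^-2 b^-1)*tr(a) - tr(b^-1 a^-2 b^-1 a) = x*z^2 - y*z - x
assemble the triple (tr(r) - 2; tr(r a) - x; tr(r b) - y)

x*y*z^2 - x^2*z - y^2*z + z - 2; y*z^2 - x*z - x - y; x*z^2 - y*z - x - y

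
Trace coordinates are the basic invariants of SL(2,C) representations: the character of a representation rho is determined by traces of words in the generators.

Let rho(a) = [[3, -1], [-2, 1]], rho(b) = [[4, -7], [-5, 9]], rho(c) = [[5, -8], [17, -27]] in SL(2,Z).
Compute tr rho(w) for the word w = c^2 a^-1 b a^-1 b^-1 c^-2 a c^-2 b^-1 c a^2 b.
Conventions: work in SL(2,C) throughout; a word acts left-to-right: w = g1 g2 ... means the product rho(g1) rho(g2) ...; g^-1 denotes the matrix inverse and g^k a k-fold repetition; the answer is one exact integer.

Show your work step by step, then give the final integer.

-7187615386857867

rho(c) = [[5, -8], [17, -27]]
... * rho(c) = [[5, -8], [17, -27]]  ->  [[-111, 176], [-374, 593]]
... * rho(a^-1) = [[1, 1], [2, 3]]  ->  [[241, 417], [812, 1405]]
... * rho(b) = [[4, -7], [-5, 9]]  ->  [[-1121, 2066], [-3777, 6961]]
... * rho(a^-1) = [[1, 1], [2, 3]]  ->  [[3011, 5077], [10145, 17106]]
... * rho(b^-1) = [[9, 7], [5, 4]]  ->  [[52484, 41385], [176835, 139439]]
... * rho(c^-1) = [[-27, 8], [-17, 5]]  ->  [[-2120613, 626797], [-7145008, 2111875]]
... * rho(c^-1) = [[-27, 8], [-17, 5]]  ->  [[46601002, -13830919], [157013341, -46600689]]
... * rho(a) = [[3, -1], [-2, 1]]  ->  [[167464844, -60431921], [564241401, -203614030]]
... * rho(c^-1) = [[-27, 8], [-17, 5]]  ->  [[-3494208131, 1037559147], [-11773079317, 3495861058]]
... * rho(c^-1) = [[-27, 8], [-17, 5]]  ->  [[76705114038, -22765869313], [258443503573, -76705329246]]
... * rho(b^-1) = [[9, 7], [5, 4]]  ->  [[576516679777, 445872321014], [1942464885927, 1502283208027]]
... * rho(c) = [[5, -8], [17, -27]]  ->  [[10462412856123, -16650686105594], [35251138966094, -56101365704145]]
... * rho(a) = [[3, -1], [-2, 1]]  ->  [[64688610779557, -27113098961717], [217956148306572, -91352504670239]]
... * rho(a) = [[3, -1], [-2, 1]]  ->  [[248292030262105, -91801709741274], [836573454260194, -309308652976811]]
... * rho(b) = [[4, -7], [-5, 9]]  ->  [[1452176669754790, -2564259599506201], [4892837081924831, -8639792056612657]]
tr = 1452176669754790 + -8639792056612657 = -7187615386857867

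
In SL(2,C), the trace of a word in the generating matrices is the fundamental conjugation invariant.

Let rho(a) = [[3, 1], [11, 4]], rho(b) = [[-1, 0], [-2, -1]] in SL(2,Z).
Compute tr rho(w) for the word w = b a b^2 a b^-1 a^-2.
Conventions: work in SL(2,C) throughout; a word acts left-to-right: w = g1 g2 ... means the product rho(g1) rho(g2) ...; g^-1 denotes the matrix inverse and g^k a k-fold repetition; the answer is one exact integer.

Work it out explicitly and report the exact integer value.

310

rho(b) = [[-1, 0], [-2, -1]]
... * rho(a) = [[3, 1], [11, 4]]  ->  [[-3, -1], [-17, -6]]
... * rho(b) = [[-1, 0], [-2, -1]]  ->  [[5, 1], [29, 6]]
... * rho(b) = [[-1, 0], [-2, -1]]  ->  [[-7, -1], [-41, -6]]
... * rho(a) = [[3, 1], [11, 4]]  ->  [[-32, -11], [-189, -65]]
... * rho(b^-1) = [[-1, 0], [2, -1]]  ->  [[10, 11], [59, 65]]
... * rho(a^-1) = [[4, -1], [-11, 3]]  ->  [[-81, 23], [-479, 136]]
... * rho(a^-1) = [[4, -1], [-11, 3]]  ->  [[-577, 150], [-3412, 887]]
tr = -577 + 887 = 310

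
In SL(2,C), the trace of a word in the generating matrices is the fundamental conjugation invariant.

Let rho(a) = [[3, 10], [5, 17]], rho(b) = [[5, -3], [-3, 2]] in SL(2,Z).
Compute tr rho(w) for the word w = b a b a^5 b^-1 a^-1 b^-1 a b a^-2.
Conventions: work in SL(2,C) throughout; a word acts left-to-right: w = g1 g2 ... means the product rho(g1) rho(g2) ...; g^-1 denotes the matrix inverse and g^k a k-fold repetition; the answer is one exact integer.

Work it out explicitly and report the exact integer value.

rho(b) = [[5, -3], [-3, 2]]
... * rho(a) = [[3, 10], [5, 17]]  ->  [[0, -1], [1, 4]]
... * rho(b) = [[5, -3], [-3, 2]]  ->  [[3, -2], [-7, 5]]
... * rho(a) = [[3, 10], [5, 17]]  ->  [[-1, -4], [4, 15]]
... * rho(a) = [[3, 10], [5, 17]]  ->  [[-23, -78], [87, 295]]
... * rho(a) = [[3, 10], [5, 17]]  ->  [[-459, -1556], [1736, 5885]]
... * rho(a) = [[3, 10], [5, 17]]  ->  [[-9157, -31042], [34633, 117405]]
... * rho(a) = [[3, 10], [5, 17]]  ->  [[-182681, -619284], [690924, 2342215]]
... * rho(b^-1) = [[2, 3], [3, 5]]  ->  [[-2223214, -3644463], [8408493, 13783847]]
... * rho(a^-1) = [[17, -10], [-5, 3]]  ->  [[-19572323, 11298751], [74025146, -42733389]]
... * rho(b^-1) = [[2, 3], [3, 5]]  ->  [[-5248393, -2223214], [19850125, 8408493]]
... * rho(a) = [[3, 10], [5, 17]]  ->  [[-26861249, -90278568], [101592840, 341445631]]
... * rho(b) = [[5, -3], [-3, 2]]  ->  [[136529459, -99973389], [-516372693, 378112742]]
... * rho(a^-1) = [[17, -10], [-5, 3]]  ->  [[2820867748, -1665214757], [-10668899491, 6298065156]]
... * rho(a^-1) = [[17, -10], [-5, 3]]  ->  [[56280825501, -33204321751], [-212861617127, 125583190378]]
tr = 56280825501 + 125583190378 = 181864015879

181864015879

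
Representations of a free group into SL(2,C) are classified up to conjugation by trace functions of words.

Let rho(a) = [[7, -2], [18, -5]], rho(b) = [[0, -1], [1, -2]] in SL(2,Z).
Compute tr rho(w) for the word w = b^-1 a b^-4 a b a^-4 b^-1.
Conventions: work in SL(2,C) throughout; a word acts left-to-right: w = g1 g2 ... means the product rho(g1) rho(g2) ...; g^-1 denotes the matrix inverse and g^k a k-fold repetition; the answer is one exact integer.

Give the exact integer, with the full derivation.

16046

rho(b^-1) = [[-2, 1], [-1, 0]]
... * rho(a) = [[7, -2], [18, -5]]  ->  [[4, -1], [-7, 2]]
... * rho(b^-1) = [[-2, 1], [-1, 0]]  ->  [[-7, 4], [12, -7]]
... * rho(b^-1) = [[-2, 1], [-1, 0]]  ->  [[10, -7], [-17, 12]]
... * rho(b^-1) = [[-2, 1], [-1, 0]]  ->  [[-13, 10], [22, -17]]
... * rho(b^-1) = [[-2, 1], [-1, 0]]  ->  [[16, -13], [-27, 22]]
... * rho(a) = [[7, -2], [18, -5]]  ->  [[-122, 33], [207, -56]]
... * rho(b) = [[0, -1], [1, -2]]  ->  [[33, 56], [-56, -95]]
... * rho(a^-1) = [[-5, 2], [-18, 7]]  ->  [[-1173, 458], [1990, -777]]
... * rho(a^-1) = [[-5, 2], [-18, 7]]  ->  [[-2379, 860], [4036, -1459]]
... * rho(a^-1) = [[-5, 2], [-18, 7]]  ->  [[-3585, 1262], [6082, -2141]]
... * rho(a^-1) = [[-5, 2], [-18, 7]]  ->  [[-4791, 1664], [8128, -2823]]
... * rho(b^-1) = [[-2, 1], [-1, 0]]  ->  [[7918, -4791], [-13433, 8128]]
tr = 7918 + 8128 = 16046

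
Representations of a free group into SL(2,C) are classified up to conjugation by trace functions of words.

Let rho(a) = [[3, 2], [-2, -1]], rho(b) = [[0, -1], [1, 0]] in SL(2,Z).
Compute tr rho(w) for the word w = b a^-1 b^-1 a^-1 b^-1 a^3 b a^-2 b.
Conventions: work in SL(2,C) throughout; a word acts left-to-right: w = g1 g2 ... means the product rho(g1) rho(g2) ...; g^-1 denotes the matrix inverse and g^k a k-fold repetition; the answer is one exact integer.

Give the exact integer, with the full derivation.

rho(b) = [[0, -1], [1, 0]]
... * rho(a^-1) = [[-1, -2], [2, 3]]  ->  [[-2, -3], [-1, -2]]
... * rho(b^-1) = [[0, 1], [-1, 0]]  ->  [[3, -2], [2, -1]]
... * rho(a^-1) = [[-1, -2], [2, 3]]  ->  [[-7, -12], [-4, -7]]
... * rho(b^-1) = [[0, 1], [-1, 0]]  ->  [[12, -7], [7, -4]]
... * rho(a) = [[3, 2], [-2, -1]]  ->  [[50, 31], [29, 18]]
... * rho(a) = [[3, 2], [-2, -1]]  ->  [[88, 69], [51, 40]]
... * rho(a) = [[3, 2], [-2, -1]]  ->  [[126, 107], [73, 62]]
... * rho(b) = [[0, -1], [1, 0]]  ->  [[107, -126], [62, -73]]
... * rho(a^-1) = [[-1, -2], [2, 3]]  ->  [[-359, -592], [-208, -343]]
... * rho(a^-1) = [[-1, -2], [2, 3]]  ->  [[-825, -1058], [-478, -613]]
... * rho(b) = [[0, -1], [1, 0]]  ->  [[-1058, 825], [-613, 478]]
tr = -1058 + 478 = -580

-580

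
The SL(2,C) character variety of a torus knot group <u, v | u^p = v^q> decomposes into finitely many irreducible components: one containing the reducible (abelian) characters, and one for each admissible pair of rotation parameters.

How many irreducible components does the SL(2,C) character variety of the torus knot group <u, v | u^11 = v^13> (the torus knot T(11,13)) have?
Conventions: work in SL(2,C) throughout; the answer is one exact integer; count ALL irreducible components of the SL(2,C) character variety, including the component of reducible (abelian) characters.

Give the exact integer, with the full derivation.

In the torus knot group T(11,13), u^11 = v^13 is central, so an irreducible representation sends it to +I or -I (Schur).
So on each irreducible component the traces are pinned: tr(u) = 2*cos(pi*alpha/11) with 1 <= alpha <= 10, tr(v) = 2*cos(pi*beta/13) with 1 <= beta <= 12.
The two central values (-1)^alpha I and (-1)^beta I must be the same matrix, so alpha and beta share a parity.
count pairs: odd alpha (5 choices) x odd beta (6), plus even alpha (5) x even beta (6): 5*6 + 5*6 = 60.
Total: 60 irreducible-character components + 1 reducible (abelian) component = 61.

61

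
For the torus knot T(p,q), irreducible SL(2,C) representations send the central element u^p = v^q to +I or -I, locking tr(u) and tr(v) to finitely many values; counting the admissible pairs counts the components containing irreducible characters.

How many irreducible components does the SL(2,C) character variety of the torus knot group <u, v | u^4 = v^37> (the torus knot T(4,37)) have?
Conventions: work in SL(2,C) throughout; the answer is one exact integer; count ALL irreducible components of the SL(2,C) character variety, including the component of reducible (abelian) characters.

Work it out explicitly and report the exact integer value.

Gamma = < u, v | u^4 = v^37 > (torus knot T(4,37)); the central element u^4 = v^37 acts as +I or -I in any irreducible SL(2,C) representation.
On an irreducible component, tr(u) is locked at 2*cos(pi*alpha/4) for some alpha in 1..3, and tr(v) at 2*cos(pi*beta/37) for some beta in 1..36.
u^4 = (-1)^alpha I and v^37 = (-1)^beta I must agree, so alpha and beta have equal parity.
Counting: 2 odd alphas x 18 odd betas + 1 even alphas x 18 even betas = 36 + 18 = 54.
components with irreducible characters: 54; plus the single component of reducible (abelian) characters: total 55.

55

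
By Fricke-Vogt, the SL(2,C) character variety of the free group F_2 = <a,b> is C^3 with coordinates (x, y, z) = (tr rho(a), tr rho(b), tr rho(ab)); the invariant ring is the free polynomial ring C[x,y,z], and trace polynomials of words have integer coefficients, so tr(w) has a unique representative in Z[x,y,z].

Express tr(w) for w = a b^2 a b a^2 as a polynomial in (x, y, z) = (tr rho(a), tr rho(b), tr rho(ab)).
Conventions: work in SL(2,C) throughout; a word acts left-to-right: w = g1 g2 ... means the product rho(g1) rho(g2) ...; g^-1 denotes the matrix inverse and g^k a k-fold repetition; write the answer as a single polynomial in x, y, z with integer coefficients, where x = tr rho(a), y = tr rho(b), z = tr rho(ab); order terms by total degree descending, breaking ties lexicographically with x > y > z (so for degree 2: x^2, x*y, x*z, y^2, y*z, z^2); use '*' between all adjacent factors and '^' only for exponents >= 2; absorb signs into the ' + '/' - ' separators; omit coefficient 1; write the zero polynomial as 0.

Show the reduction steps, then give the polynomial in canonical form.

x^2*y*z^2 - x^3*z - x*y^2*z - y*z^2 + 2*x*z + y

tr(b a b a) = tr(a b) * tr(a b) - tr(1)   [split at repeated a] = z^2 - 2
tr(b a b) = tr(b) * tr(a b) - tr(a) = y*z - x
tr(a b a^2 b) = tr(a) * tr(b a b a) - tr(b a b) = x*z^2 - y*z - x
reduce: tr(b a^2) = tr(a) * tr(b a) - tr(b) = x*z - y
reduce: tr(a b a^2) = tr(a) * tr(b a^2) - tr(b a) = x^2*z - x*y - z
so tr(a b^2 a b a) = tr(b) * tr(a b a^2 b) - tr(a b a^2) = x*y*z^2 - x^2*z - y^2*z + z
tr(a b^2 a b) = tr(b) * tr(a b a b) - tr(a b a) = y*z^2 - x*z - y
reduce: tr(a b^2 a b a^2) = tr(a) * tr(a b^2 a b a) - tr(a b^2 a b) = x^2*y*z^2 - x^3*z - x*y^2*z - y*z^2 + 2*x*z + y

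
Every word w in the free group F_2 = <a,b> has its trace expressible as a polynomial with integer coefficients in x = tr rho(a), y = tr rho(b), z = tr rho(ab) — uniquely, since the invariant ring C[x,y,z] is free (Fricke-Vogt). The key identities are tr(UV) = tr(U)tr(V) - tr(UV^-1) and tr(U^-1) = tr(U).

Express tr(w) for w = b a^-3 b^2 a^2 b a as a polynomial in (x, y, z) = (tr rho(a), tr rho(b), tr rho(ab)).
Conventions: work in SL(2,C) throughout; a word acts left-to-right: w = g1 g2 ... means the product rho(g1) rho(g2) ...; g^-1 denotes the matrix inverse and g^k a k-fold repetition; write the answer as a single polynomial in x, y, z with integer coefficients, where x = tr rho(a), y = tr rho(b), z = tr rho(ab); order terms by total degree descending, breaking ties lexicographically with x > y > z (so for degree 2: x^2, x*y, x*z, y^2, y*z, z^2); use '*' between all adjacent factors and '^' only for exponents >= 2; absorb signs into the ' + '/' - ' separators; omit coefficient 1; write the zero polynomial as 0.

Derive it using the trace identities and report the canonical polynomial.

x^4*y^2*z^2 - x^5*y*z - x^3*y^3*z - x^3*y*z^3 - x^2*y^2*z^2 + 5*x^3*y*z + 2*x*y^3*z + x*y*z^3 - x^2*y^2 - y^2*z^2 - 5*x*y*z + x^2 + y^2 + z^2 - 2

tr(a b a b) = tr(b a) tr(b a) - tr(1)   [split at repeated b] = z^2 - 2
tr(a b a) = tr(a) tr(b a) - tr(b) = x*z - y
tr(a b a b^2) = tr(b) tr(a b a b) - tr(a b a) = y*z^2 - x*z - y
tr(b a b^3 a) = tr(b) tr(a b a b^2) - tr(a b a b) = y^2*z^2 - x*y*z - y^2 - z^2 + 2
tr(a b^2) = tr(b) tr(a b) - tr(a) = y*z - x
tr(b^2 a b) = tr(b) tr(a b^2) - tr(a b) = y^2*z - x*y - z
tr(b a b^3) = tr(b) tr(b^2 a b) - tr(b^2 a) = y^3*z - x*y^2 - 2*y*z + x
tr(b^2 a^2 b a b) = tr(a) tr(b a b^3 a) - tr(b a b^3) = x*y^2*z^2 - x^2*y*z - y^3*z - x*z^2 + 2*y*z + x
tr(a b a b a b) = tr(a b) tr(a b a b) - tr(a^-1 b^-1)   [split at repeated a] = z^3 - 3*z
tr(a b a b a) = tr(a) tr(b a b a) - tr(b a b) = x*z^2 - y*z - x
tr(b a b a b^2 a) = tr(b) tr(a b a b a b) - tr(a b a b a) = y*z^3 - x*z^2 - 2*y*z + x
tr(b^2 a^2 b a b a) = tr(a) tr(b a b a b^2 a) - tr(b a b a b^2) = x*y*z^3 - x^2*z^2 - y^2*z^2 - x*y*z + x^2 + y^2 + z^2 - 2
tr(b^2 a^2 b a b a^-1) = tr(b^2 a^2 b a b) tr(a) - tr(b^2 a^2 b a b a) = x^2*y^2*z^2 - x^3*y*z - x*y^3*z - x*y*z^3 + y^2*z^2 + 3*x*y*z - y^2 - z^2 + 2
tr(a^-2 b^2 a^2 b a b) = tr(b^2 a^2 b a b a^-1) tr(a) - tr(b^2 a^2 b a b) = x^3*y^2*z^2 - x^4*y*z - x^2*y^3*z - x^2*y*z^3 + 4*x^2*y*z + y^3*z - x*y^2 - 2*y*z + x
tr(b a^-3 b^2 a^2 b a) = tr(a^-2 b^2 a^2 b a b) tr(a) - tr(a^-2 b^2 a^2 b a b a) = x^4*y^2*z^2 - x^5*y*z - x^3*y^3*z - x^3*y*z^3 - x^2*y^2*z^2 + 5*x^3*y*z + 2*x*y^3*z + x*y*z^3 - x^2*y^2 - y^2*z^2 - 5*x*y*z + x^2 + y^2 + z^2 - 2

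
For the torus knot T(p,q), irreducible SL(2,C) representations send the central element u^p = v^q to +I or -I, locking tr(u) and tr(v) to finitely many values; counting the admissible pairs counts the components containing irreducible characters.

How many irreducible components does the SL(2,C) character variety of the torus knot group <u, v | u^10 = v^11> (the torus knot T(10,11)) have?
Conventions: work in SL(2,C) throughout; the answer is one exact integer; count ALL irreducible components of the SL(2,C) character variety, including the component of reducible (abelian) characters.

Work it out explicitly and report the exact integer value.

In the torus knot group T(10,11), u^10 = v^11 is central, so an irreducible representation sends it to +I or -I (Schur).
On an irreducible component, tr(u) is locked at 2*cos(pi*alpha/10) for some alpha in 1..9, and tr(v) at 2*cos(pi*beta/11) for some beta in 1..10.
The two central values (-1)^alpha I and (-1)^beta I must be the same matrix, so alpha and beta share a parity.
Counting: 5 odd alphas x 5 odd betas + 4 even alphas x 5 even betas = 25 + 20 = 45.
That is 45 components of irreducible characters, and with the reducible (abelian) component the total is 46.

46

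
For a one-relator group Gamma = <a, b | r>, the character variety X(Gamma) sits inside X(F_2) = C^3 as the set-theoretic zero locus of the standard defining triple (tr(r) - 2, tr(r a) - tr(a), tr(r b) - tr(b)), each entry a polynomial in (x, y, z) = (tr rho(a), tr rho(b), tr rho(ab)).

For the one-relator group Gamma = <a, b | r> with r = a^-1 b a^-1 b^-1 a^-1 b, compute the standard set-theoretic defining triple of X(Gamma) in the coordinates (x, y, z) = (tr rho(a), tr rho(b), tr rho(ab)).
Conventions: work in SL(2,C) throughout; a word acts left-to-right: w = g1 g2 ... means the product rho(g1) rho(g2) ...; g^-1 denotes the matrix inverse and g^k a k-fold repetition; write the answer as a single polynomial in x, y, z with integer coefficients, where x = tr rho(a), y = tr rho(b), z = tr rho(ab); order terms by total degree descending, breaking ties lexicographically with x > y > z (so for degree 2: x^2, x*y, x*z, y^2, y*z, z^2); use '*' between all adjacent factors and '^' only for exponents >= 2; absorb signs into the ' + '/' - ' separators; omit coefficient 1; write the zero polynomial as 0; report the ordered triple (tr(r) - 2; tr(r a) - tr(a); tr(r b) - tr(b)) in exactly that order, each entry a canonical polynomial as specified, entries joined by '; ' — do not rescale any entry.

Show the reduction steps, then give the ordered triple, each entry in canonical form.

reduce: trace(b a^-1) = trace(b) * trace(a) - trace(b a) = x*y - z
reduce: trace(b^2) = trace(b) * trace(b) - trace(1) = y^2 - 2
trace(a b^2) = trace(b) * trace(a b) - trace(a) = y*z - x
trace(b a b^2) = trace(b) * trace(a b^2) - trace(a b) = y^2*z - x*y - z
trace(a b a b) = trace(b a) * trace(b a) - trace(1) = z^2 - 2
reduce: trace(a b a) = trace(a) * trace(b a) - trace(b) = x*z - y
trace(b a b^2 a) = trace(b) * trace(a b a b) - trace(a b a) = y*z^2 - x*z - y
trace(a b^2 a^-1 b) = trace(b a b^2) * trace(a) - trace(b a b^2 a) = x*y^2*z - x^2*y - y*z^2 + y
so trace(b^2 a^-1 b^-1 a) = trace(a b^2 a^-1) * trace(b) - trace(a b^2 a^-1 b) = -x*y^2*z + x^2*y + y^3 + y*z^2 - 3*y
trace(b a^-1 b^-1 a^-1 b) = trace(b^2 a^-1 b^-1) * trace(a) - trace(b^2 a^-1 b^-1 a) = x*y^2*z - y^3 - y*z^2 - x*z + 3*y
reduce: trace(b a b a b a) = trace(a b) * trace(a b a b) - trace(a^-1 b^-1) = z^3 - 3*z
reduce: trace(a^-1 b a b a b) = trace(b a b a b) * trace(a) - trace(b a b a b a) = x*y*z^2 - x^2*z - z^3 - x*y + 3*z
trace(b^-1 a^-1 b a b a) = trace(a^-1 b a b a) * trace(b) - trace(a^-1 b a b a b) = -x*y*z^2 + x^2*z + y^2*z + z^3 - 3*z
so trace(b a^-1 b^-1 a^-1 b a) = trace(b^-1 a^-1 b a b) * trace(a) - trace(b^-1 a^-1 b a b a) = x*y*z^2 - x^2*z - y^2*z - z^3 + x*y + 3*z
so trace(a^-1 b a^-1 b^-1 a^-1 b) = trace(b a^-1 b^-1 a^-1 b) * trace(a) - trace(b a^-1 b^-1 a^-1 b a) = x^2*y^2*z - x*y^3 - 2*x*y*z^2 + y^2*z + z^3 + 2*x*y - 3*z
trace(b^2 a^-1) = trace(b^2) * trace(a) - trace(b^2 a) = x*y^2 - y*z - x
reduce: trace(a^-1 b^2 a^-1) = trace(b^2 a^-1) * trace(a) - trace(b^2) = x^2*y^2 - x*y*z - x^2 - y^2 + 2
so trace(b^3) = trace(b) * trace(b^2) - trace(b) = y^3 - 3*y
trace(b^2 a^-1 b) = trace(b^3) * trace(a) - trace(b^3 a) = x*y^3 - y^2*z - 2*x*y + z
reduce: trace(b^3 a b) = trace(b) * trace(b^2 a b) - trace(b^2 a) = y^3*z - x*y^2 - 2*y*z + x
reduce: trace(b^3 a b a) = trace(b) * trace(a b a b^2) - trace(a b a b) = y^2*z^2 - x*y*z - y^2 - z^2 + 2
trace(b a b a^-1 b^2) = trace(b^3 a b) * trace(a) - trace(b^3 a b a) = x*y^3*z - x^2*y^2 - y^2*z^2 - x*y*z + x^2 + y^2 + z^2 - 2
reduce: trace(a b a b a) = trace(a) * trace(b a b a) - trace(b a b) = x*z^2 - y*z - x
trace(b^2 a b a b a) = trace(b) * trace(a b a b a b) - trace(a b a b a) = y*z^3 - x*z^2 - 2*y*z + x
trace(b a b a^-1 b^2 a) = trace(b^2 a b a b) * trace(a) - trace(b^2 a b a b a) = x*y^2*z^2 - x^2*y*z - y*z^3 - x*y^2 + 2*y*z + x
trace(a^-1 b^2 a^-1 b a b) = trace(b a b a^-1 b^2) * trace(a) - trace(b a b a^-1 b^2 a) = x^2*y^3*z - x^3*y^2 - 2*x*y^2*z^2 + y*z^3 + x^3 + 2*x*y^2 + x*z^2 - 2*y*z - 3*x
trace(b^-1 a^-1 b^2 a^-1 b a) = trace(a^-1 b^2 a^-1 b a) * trace(b) - trace(a^-1 b^2 a^-1 b a b) = -x^2*y^3*z + x^3*y^2 + x*y^4 + 2*x*y^2*z^2 - y^3*z - y*z^3 - x^3 - 4*x*y^2 - x*z^2 + 3*y*z + 3*x
trace(a^-1 b a^-1 b^-1 a^-1 b^2) = trace(b^-1 a^-1 b^2 a^-1 b) * trace(a) - trace(b^-1 a^-1 b^2 a^-1 b a) = x^2*y^3*z - x*y^4 - 2*x*y^2*z^2 - x^2*y*z + y^3*z + y*z^3 + 3*x*y^2 + x*z^2 - 3*y*z - x
assemble the triple (trace(r) - 2; trace(r a) - x; trace(r b) - y)

x^2*y^2*z - x*y^3 - 2*x*y*z^2 + y^2*z + z^3 + 2*x*y - 3*z - 2; x*y^2*z - y^3 - y*z^2 - x*z - x + 3*y; x^2*y^3*z - x*y^4 - 2*x*y^2*z^2 - x^2*y*z + y^3*z + y*z^3 + 3*x*y^2 + x*z^2 - 3*y*z - x - y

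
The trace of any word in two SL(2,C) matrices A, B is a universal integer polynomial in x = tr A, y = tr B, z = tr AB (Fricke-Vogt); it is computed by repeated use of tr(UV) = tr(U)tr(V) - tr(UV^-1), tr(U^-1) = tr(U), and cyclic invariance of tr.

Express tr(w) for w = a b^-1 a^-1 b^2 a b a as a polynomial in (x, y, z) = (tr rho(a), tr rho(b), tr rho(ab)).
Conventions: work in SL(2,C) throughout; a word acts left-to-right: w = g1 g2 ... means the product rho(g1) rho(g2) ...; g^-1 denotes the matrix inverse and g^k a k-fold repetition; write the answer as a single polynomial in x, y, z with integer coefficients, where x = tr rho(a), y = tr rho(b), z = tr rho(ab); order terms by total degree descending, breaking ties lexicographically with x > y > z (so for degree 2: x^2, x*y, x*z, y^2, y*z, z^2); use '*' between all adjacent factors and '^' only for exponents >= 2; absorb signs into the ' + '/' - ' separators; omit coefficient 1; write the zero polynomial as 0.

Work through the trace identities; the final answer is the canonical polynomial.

use: trace(a b a b) = trace(b a)*trace(b a) - trace(1) = z^2 - 2
apply: trace(a b a) = trace(a)*trace(b a) - trace(b) = x*z - y
trace(b^2 a b a) = trace(b)*trace(a b a b) - trace(a b a) = y*z^2 - x*z - y
apply: trace(b a b) = trace(b)*trace(a b) - trace(a) = y*z - x
trace(a b a^2 b) = trace(a)*trace(b a b a) - trace(b a b) = x*z^2 - y*z - x
apply: trace(a b a^2) = trace(a)*trace(b a^2) - trace(b a) = x^2*z - x*y - z
apply: trace(a b a^2 b^2) = trace(b)*trace(a b a^2 b) - trace(a b a^2) = x*y*z^2 - x^2*z - y^2*z + z
trace(b^2 a b a^2 b) = trace(b)*trace(a b a^2 b^2) - trace(a b a^2 b) = x*y^2*z^2 - x^2*y*z - y^3*z - x*z^2 + 2*y*z + x
use: trace(a b a b a b) = trace(a b a b)*trace(a b) - trace(b a) = z^3 - 3*z
trace(b a b^2 a b a) = trace(b)*trace(a b a b a b) - trace(a b a b a) = y*z^3 - x*z^2 - 2*y*z + x
trace(b^2) = trace(b)*trace(b) - trace(1) = y^2 - 2
trace(a b^2 a) = trace(a)*trace(b^2 a) - trace(b^2) = x*y*z - x^2 - y^2 + 2
use: trace(b a b^2 a b) = trace(b)*trace(a b^2 a b) - trace(a b^2 a) = y^2*z^2 - 2*x*y*z + x^2 - 2
use: trace(b^2 a b a^2 b a) = trace(a)*trace(b a b^2 a b a) - trace(b a b^2 a b) = x*y*z^3 - x^2*z^2 - y^2*z^2 + 2
apply: trace(a^-1 b^2 a b a^2 b) = trace(b^2 a b a^2 b)*trace(a) - trace(b^2 a b a^2 b a) = x^2*y^2*z^2 - x^3*y*z - x*y^3*z - x*y*z^3 + y^2*z^2 + 2*x*y*z + x^2 - 2
use: trace(a b^-1 a^-1 b^2 a b a) = trace(a^-1 b^2 a b a^2)*trace(b) - trace(a^-1 b^2 a b a^2 b) = -x^2*y^2*z^2 + x^3*y*z + x*y^3*z + x*y*z^3 - 3*x*y*z - x^2 - y^2 + 2

-x^2*y^2*z^2 + x^3*y*z + x*y^3*z + x*y*z^3 - 3*x*y*z - x^2 - y^2 + 2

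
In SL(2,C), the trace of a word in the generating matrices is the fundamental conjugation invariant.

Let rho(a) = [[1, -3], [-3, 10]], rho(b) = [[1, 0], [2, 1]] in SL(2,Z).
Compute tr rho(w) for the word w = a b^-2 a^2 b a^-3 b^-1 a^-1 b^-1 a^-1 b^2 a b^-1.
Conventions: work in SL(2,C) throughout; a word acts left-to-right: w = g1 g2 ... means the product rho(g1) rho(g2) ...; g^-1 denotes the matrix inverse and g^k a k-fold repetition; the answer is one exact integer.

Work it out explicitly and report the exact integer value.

rho(a) = [[1, -3], [-3, 10]]
... * rho(b^-1) = [[1, 0], [-2, 1]]  ->  [[7, -3], [-23, 10]]
... * rho(b^-1) = [[1, 0], [-2, 1]]  ->  [[13, -3], [-43, 10]]
... * rho(a) = [[1, -3], [-3, 10]]  ->  [[22, -69], [-73, 229]]
... * rho(a) = [[1, -3], [-3, 10]]  ->  [[229, -756], [-760, 2509]]
... * rho(b) = [[1, 0], [2, 1]]  ->  [[-1283, -756], [4258, 2509]]
... * rho(a^-1) = [[10, 3], [3, 1]]  ->  [[-15098, -4605], [50107, 15283]]
... * rho(a^-1) = [[10, 3], [3, 1]]  ->  [[-164795, -49899], [546919, 165604]]
... * rho(a^-1) = [[10, 3], [3, 1]]  ->  [[-1797647, -544284], [5966002, 1806361]]
... * rho(b^-1) = [[1, 0], [-2, 1]]  ->  [[-709079, -544284], [2353280, 1806361]]
... * rho(a^-1) = [[10, 3], [3, 1]]  ->  [[-8723642, -2671521], [28951883, 8866201]]
... * rho(b^-1) = [[1, 0], [-2, 1]]  ->  [[-3380600, -2671521], [11219481, 8866201]]
... * rho(a^-1) = [[10, 3], [3, 1]]  ->  [[-41820563, -12813321], [138793413, 42524644]]
... * rho(b) = [[1, 0], [2, 1]]  ->  [[-67447205, -12813321], [223842701, 42524644]]
... * rho(b) = [[1, 0], [2, 1]]  ->  [[-93073847, -12813321], [308891989, 42524644]]
... * rho(a) = [[1, -3], [-3, 10]]  ->  [[-54633884, 151088331], [181318057, -501429527]]
... * rho(b^-1) = [[1, 0], [-2, 1]]  ->  [[-356810546, 151088331], [1184177111, -501429527]]
tr = -356810546 + -501429527 = -858240073

-858240073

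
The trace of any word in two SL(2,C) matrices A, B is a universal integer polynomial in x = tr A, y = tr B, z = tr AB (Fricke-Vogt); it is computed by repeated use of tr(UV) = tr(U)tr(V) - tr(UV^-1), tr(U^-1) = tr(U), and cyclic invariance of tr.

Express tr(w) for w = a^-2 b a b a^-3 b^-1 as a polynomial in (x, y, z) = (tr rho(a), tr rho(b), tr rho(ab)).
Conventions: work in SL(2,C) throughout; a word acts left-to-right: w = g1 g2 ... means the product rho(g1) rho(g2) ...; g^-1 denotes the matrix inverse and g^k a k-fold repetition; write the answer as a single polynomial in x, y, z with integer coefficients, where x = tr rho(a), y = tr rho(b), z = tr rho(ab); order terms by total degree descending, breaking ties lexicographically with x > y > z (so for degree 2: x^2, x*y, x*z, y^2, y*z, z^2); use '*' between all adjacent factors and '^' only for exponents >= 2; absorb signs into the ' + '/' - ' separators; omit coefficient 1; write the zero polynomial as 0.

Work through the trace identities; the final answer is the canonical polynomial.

trace(b a b) = trace(b)*trace(a b) - trace(a) = y*z - x
next, trace(b a b a) = trace(a b)*trace(a b) - trace(1)   [split at repeated a] = z^2 - 2
next, trace(a^-1 b a b) = trace(b a b)*trace(a) - trace(b a b a) = x*y*z - x^2 - z^2 + 2
next, trace(a^-1 b a b a^-1) = trace(a^-1 b a b)*trace(a) - trace(a^-1 b a b a) = x^2*y*z - x^3 - x*z^2 - y*z + 3*x
trace(b^2 a b) = trace(b)*trace(b a b) - trace(b a) = y^2*z - x*y - z
trace(a b a) = trace(a)*trace(b a) - trace(b) = x*z - y
trace(b^2 a b a) = trace(b)*trace(a b a b) - trace(a b a) = y*z^2 - x*z - y
trace(b a b a^-1 b) = trace(b^2 a b)*trace(a) - trace(b^2 a b a) = x*y^2*z - x^2*y - y*z^2 + y
and trace(b a b a b a) = trace(b a b a)*trace(b a) - trace(a b)   [split at repeated b] = z^3 - 3*z
trace(b a b a^-1 b a) = trace(b a b a b)*trace(a) - trace(b a b a b a) = x*y*z^2 - x^2*z - z^3 - x*y + 3*z
trace(a^-1 b a b a^-1 b) = trace(b a b a^-1 b)*trace(a) - trace(b a b a^-1 b a) = x^2*y^2*z - x^3*y - 2*x*y*z^2 + x^2*z + z^3 + 2*x*y - 3*z
next, trace(b^-1 a^-1 b a b a^-1) = trace(a^-1 b a b a^-1)*trace(b) - trace(a^-1 b a b a^-1 b) = x*y*z^2 - x^2*z - y^2*z - z^3 + x*y + 3*z
trace(b^-1 a^-1 b a b a^-2) = trace(b^-1 a^-1 b a b a^-1)*trace(a) - trace(b^-1 a^-1 b a b) = x^2*y*z^2 - x^3*z - x*y^2*z - x*z^3 + x^2*y + 3*x*z - y
next, trace(a^-1 b a b a^-3 b^-1) = trace(b^-1 a^-1 b a b a^-2)*trace(a) - trace(b^-1 a^-1 b a b a^-1) = x^3*y*z^2 - x^4*z - x^2*y^2*z - x^2*z^3 + x^3*y - x*y*z^2 + 4*x^2*z + y^2*z + z^3 - 2*x*y - 3*z
trace(a^-1 b) = trace(b)*trace(a) - trace(b a) = x*y - z
trace(b a^-2) = trace(a^-1 b)*trace(a) - trace(a^-1 b a) = x^2*y - x*z - y
trace(a^-2 b a b a^-3 b^-1) = trace(a^-1 b a b a^-3 b^-1)*trace(a) - trace(a^-1 b a b a^-3 b^-1 a) = x^4*y*z^2 - x^5*z - x^3*y^2*z - x^3*z^3 + x^4*y - x^2*y*z^2 + 4*x^3*z + x*y^2*z + x*z^3 - 3*x^2*y - 2*x*z + y

x^4*y*z^2 - x^5*z - x^3*y^2*z - x^3*z^3 + x^4*y - x^2*y*z^2 + 4*x^3*z + x*y^2*z + x*z^3 - 3*x^2*y - 2*x*z + y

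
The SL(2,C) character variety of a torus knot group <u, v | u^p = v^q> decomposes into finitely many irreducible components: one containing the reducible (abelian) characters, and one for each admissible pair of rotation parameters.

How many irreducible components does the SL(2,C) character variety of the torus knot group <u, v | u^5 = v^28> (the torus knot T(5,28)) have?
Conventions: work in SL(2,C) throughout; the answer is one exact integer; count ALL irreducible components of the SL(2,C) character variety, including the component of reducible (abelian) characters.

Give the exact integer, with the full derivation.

55

Gamma = < u, v | u^5 = v^28 > (torus knot T(5,28)); the central element u^5 = v^28 acts as +I or -I in any irreducible SL(2,C) representation.
This locks tr(u) to 2*cos(pi*alpha/5), alpha in 1..4, and tr(v) to 2*cos(pi*beta/28), beta in 1..27, on each component of irreducible characters.
u^5 = (-1)^alpha I and v^28 = (-1)^beta I must agree, so alpha and beta have equal parity.
Counting: 2 odd alphas x 14 odd betas + 2 even alphas x 13 even betas = 28 + 26 = 54.
Total: 54 irreducible-character components + 1 reducible (abelian) component = 55.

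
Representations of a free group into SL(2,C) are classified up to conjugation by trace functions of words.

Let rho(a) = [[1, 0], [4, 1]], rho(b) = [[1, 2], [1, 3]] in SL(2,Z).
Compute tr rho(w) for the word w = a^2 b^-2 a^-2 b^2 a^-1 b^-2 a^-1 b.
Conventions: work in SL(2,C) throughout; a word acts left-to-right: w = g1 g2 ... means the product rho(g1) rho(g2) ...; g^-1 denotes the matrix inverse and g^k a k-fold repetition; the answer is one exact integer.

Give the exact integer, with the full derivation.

-1038572

rho(a) = [[1, 0], [4, 1]]
... * rho(a) = [[1, 0], [4, 1]]  ->  [[1, 0], [8, 1]]
... * rho(b^-1) = [[3, -2], [-1, 1]]  ->  [[3, -2], [23, -15]]
... * rho(b^-1) = [[3, -2], [-1, 1]]  ->  [[11, -8], [84, -61]]
... * rho(a^-1) = [[1, 0], [-4, 1]]  ->  [[43, -8], [328, -61]]
... * rho(a^-1) = [[1, 0], [-4, 1]]  ->  [[75, -8], [572, -61]]
... * rho(b) = [[1, 2], [1, 3]]  ->  [[67, 126], [511, 961]]
... * rho(b) = [[1, 2], [1, 3]]  ->  [[193, 512], [1472, 3905]]
... * rho(a^-1) = [[1, 0], [-4, 1]]  ->  [[-1855, 512], [-14148, 3905]]
... * rho(b^-1) = [[3, -2], [-1, 1]]  ->  [[-6077, 4222], [-46349, 32201]]
... * rho(b^-1) = [[3, -2], [-1, 1]]  ->  [[-22453, 16376], [-171248, 124899]]
... * rho(a^-1) = [[1, 0], [-4, 1]]  ->  [[-87957, 16376], [-670844, 124899]]
... * rho(b) = [[1, 2], [1, 3]]  ->  [[-71581, -126786], [-545945, -966991]]
tr = -71581 + -966991 = -1038572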